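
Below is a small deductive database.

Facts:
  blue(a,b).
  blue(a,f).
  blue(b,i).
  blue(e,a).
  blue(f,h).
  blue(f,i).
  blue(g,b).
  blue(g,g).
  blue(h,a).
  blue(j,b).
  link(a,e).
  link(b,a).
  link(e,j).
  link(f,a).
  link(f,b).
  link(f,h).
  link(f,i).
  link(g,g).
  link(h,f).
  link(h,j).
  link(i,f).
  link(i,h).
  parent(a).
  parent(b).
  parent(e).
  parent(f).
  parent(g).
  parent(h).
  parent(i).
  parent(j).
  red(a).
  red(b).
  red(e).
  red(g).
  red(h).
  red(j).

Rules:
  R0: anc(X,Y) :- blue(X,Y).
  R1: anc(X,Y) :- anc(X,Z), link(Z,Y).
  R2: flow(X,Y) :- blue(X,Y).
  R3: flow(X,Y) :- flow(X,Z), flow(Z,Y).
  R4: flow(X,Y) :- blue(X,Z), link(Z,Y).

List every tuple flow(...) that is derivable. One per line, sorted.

round 1: derive flow(a,b) via R2 from blue(a,b)
round 1: derive flow(a,f) via R2 from blue(a,f)
round 1: derive flow(b,i) via R2 from blue(b,i)
round 1: derive flow(e,a) via R2 from blue(e,a)
round 1: derive flow(f,h) via R2 from blue(f,h)
round 1: derive flow(f,i) via R2 from blue(f,i)
round 1: derive flow(g,b) via R2 from blue(g,b)
round 1: derive flow(g,g) via R2 from blue(g,g)
round 1: derive flow(h,a) via R2 from blue(h,a)
round 1: derive flow(j,b) via R2 from blue(j,b)
round 1: derive flow(a,a) via R4 from blue(a,b), link(b,a)
round 1: derive flow(a,h) via R4 from blue(a,f), link(f,h)
round 1: derive flow(a,i) via R4 from blue(a,f), link(f,i)
round 1: derive flow(b,f) via R4 from blue(b,i), link(i,f)
round 1: derive flow(b,h) via R4 from blue(b,i), link(i,h)
round 1: derive flow(e,e) via R4 from blue(e,a), link(a,e)
round 1: derive flow(f,f) via R4 from blue(f,h), link(h,f)
round 1: derive flow(f,j) via R4 from blue(f,h), link(h,j)
round 1: derive flow(g,a) via R4 from blue(g,b), link(b,a)
round 1: derive flow(h,e) via R4 from blue(h,a), link(a,e)
round 1: derive flow(j,a) via R4 from blue(j,b), link(b,a)
round 2: derive flow(a,e) via R3 from flow(a,h), flow(h,e)
round 2: derive flow(a,j) via R3 from flow(a,f), flow(f,j)
round 2: derive flow(b,a) via R3 from flow(b,h), flow(h,a)
round 2: derive flow(b,e) via R3 from flow(b,h), flow(h,e)
round 2: derive flow(b,j) via R3 from flow(b,f), flow(f,j)
round 2: derive flow(e,b) via R3 from flow(e,a), flow(a,b)
round 2: derive flow(e,f) via R3 from flow(e,a), flow(a,f)
round 2: derive flow(e,h) via R3 from flow(e,a), flow(a,h)
round 2: derive flow(e,i) via R3 from flow(e,a), flow(a,i)
round 2: derive flow(f,a) via R3 from flow(f,h), flow(h,a)
round 2: derive flow(f,b) via R3 from flow(f,j), flow(j,b)
round 2: derive flow(f,e) via R3 from flow(f,h), flow(h,e)
round 2: derive flow(g,f) via R3 from flow(g,a), flow(a,f)
round 2: derive flow(g,h) via R3 from flow(g,a), flow(a,h)
round 2: derive flow(g,i) via R3 from flow(g,a), flow(a,i)
round 2: derive flow(h,b) via R3 from flow(h,a), flow(a,b)
round 2: derive flow(h,f) via R3 from flow(h,a), flow(a,f)
round 2: derive flow(h,h) via R3 from flow(h,a), flow(a,h)
round 2: derive flow(h,i) via R3 from flow(h,a), flow(a,i)
round 2: derive flow(j,f) via R3 from flow(j,a), flow(a,f)
round 2: derive flow(j,h) via R3 from flow(j,a), flow(a,h)
round 2: derive flow(j,i) via R3 from flow(j,a), flow(a,i)
round 3: derive flow(b,b) via R3 from flow(b,a), flow(a,b)
round 3: derive flow(e,j) via R3 from flow(e,a), flow(a,j)
round 3: derive flow(g,e) via R3 from flow(g,a), flow(a,e)
round 3: derive flow(g,j) via R3 from flow(g,a), flow(a,j)
round 3: derive flow(h,j) via R3 from flow(h,a), flow(a,j)
round 3: derive flow(j,e) via R3 from flow(j,a), flow(a,e)
round 3: derive flow(j,j) via R3 from flow(j,a), flow(a,j)

flow(a,a)
flow(a,b)
flow(a,e)
flow(a,f)
flow(a,h)
flow(a,i)
flow(a,j)
flow(b,a)
flow(b,b)
flow(b,e)
flow(b,f)
flow(b,h)
flow(b,i)
flow(b,j)
flow(e,a)
flow(e,b)
flow(e,e)
flow(e,f)
flow(e,h)
flow(e,i)
flow(e,j)
flow(f,a)
flow(f,b)
flow(f,e)
flow(f,f)
flow(f,h)
flow(f,i)
flow(f,j)
flow(g,a)
flow(g,b)
flow(g,e)
flow(g,f)
flow(g,g)
flow(g,h)
flow(g,i)
flow(g,j)
flow(h,a)
flow(h,b)
flow(h,e)
flow(h,f)
flow(h,h)
flow(h,i)
flow(h,j)
flow(j,a)
flow(j,b)
flow(j,e)
flow(j,f)
flow(j,h)
flow(j,i)
flow(j,j)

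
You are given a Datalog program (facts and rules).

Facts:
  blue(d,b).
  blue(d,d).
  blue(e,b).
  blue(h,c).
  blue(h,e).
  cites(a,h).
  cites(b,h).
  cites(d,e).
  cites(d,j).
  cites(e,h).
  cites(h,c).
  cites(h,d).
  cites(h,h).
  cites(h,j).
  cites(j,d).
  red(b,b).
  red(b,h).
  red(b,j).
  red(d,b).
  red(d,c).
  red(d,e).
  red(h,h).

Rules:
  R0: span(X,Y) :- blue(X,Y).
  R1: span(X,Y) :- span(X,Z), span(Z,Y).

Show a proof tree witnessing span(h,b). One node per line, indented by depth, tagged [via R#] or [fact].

span(h,b)  [via R1]
  span(h,e)  [via R0]
    blue(h,e)  [fact]
  span(e,b)  [via R0]
    blue(e,b)  [fact]

round 1: derive span(d,b) via R0 from blue(d,b)
round 1: derive span(d,d) via R0 from blue(d,d)
round 1: derive span(e,b) via R0 from blue(e,b)
round 1: derive span(h,c) via R0 from blue(h,c)
round 1: derive span(h,e) via R0 from blue(h,e)
round 2: derive span(h,b) via R1 from span(h,e), span(e,b)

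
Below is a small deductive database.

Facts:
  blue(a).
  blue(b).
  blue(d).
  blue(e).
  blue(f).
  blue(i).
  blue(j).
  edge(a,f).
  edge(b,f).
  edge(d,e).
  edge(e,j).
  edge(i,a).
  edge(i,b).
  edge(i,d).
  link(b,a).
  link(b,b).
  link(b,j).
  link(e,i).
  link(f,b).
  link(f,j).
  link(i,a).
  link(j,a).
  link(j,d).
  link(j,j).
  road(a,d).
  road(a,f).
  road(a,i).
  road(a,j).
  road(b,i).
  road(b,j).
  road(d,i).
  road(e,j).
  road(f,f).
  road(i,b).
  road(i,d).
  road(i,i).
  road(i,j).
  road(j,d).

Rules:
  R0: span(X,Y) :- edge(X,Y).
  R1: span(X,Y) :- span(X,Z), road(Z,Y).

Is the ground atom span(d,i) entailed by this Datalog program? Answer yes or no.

round 1: derive span(a,f) via R0 from edge(a,f)
round 1: derive span(b,f) via R0 from edge(b,f)
round 1: derive span(d,e) via R0 from edge(d,e)
round 1: derive span(e,j) via R0 from edge(e,j)
round 1: derive span(i,a) via R0 from edge(i,a)
round 1: derive span(i,b) via R0 from edge(i,b)
round 1: derive span(i,d) via R0 from edge(i,d)
round 2: derive span(d,j) via R1 from span(d,e), road(e,j)
round 2: derive span(e,d) via R1 from span(e,j), road(j,d)
round 2: derive span(i,f) via R1 from span(i,a), road(a,f)
round 2: derive span(i,i) via R1 from span(i,a), road(a,i)
round 2: derive span(i,j) via R1 from span(i,a), road(a,j)
round 3: derive span(d,d) via R1 from span(d,j), road(j,d)
round 3: derive span(e,i) via R1 from span(e,d), road(d,i)
round 4: derive span(d,i) via R1 from span(d,d), road(d,i)
round 4: derive span(e,b) via R1 from span(e,i), road(i,b)
round 5: derive span(d,b) via R1 from span(d,i), road(i,b)

yes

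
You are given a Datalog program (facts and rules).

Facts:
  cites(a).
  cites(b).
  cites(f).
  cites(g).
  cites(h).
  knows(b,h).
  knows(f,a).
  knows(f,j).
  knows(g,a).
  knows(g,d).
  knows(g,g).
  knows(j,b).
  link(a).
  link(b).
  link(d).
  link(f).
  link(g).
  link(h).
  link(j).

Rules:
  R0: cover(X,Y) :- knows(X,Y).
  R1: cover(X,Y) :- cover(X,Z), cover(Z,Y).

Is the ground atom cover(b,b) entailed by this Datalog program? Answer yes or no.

round 1: derive cover(b,h) via R0 from knows(b,h)
round 1: derive cover(f,a) via R0 from knows(f,a)
round 1: derive cover(f,j) via R0 from knows(f,j)
round 1: derive cover(g,a) via R0 from knows(g,a)
round 1: derive cover(g,d) via R0 from knows(g,d)
round 1: derive cover(g,g) via R0 from knows(g,g)
round 1: derive cover(j,b) via R0 from knows(j,b)
round 2: derive cover(f,b) via R1 from cover(f,j), cover(j,b)
round 2: derive cover(j,h) via R1 from cover(j,b), cover(b,h)
round 3: derive cover(f,h) via R1 from cover(f,b), cover(b,h)

no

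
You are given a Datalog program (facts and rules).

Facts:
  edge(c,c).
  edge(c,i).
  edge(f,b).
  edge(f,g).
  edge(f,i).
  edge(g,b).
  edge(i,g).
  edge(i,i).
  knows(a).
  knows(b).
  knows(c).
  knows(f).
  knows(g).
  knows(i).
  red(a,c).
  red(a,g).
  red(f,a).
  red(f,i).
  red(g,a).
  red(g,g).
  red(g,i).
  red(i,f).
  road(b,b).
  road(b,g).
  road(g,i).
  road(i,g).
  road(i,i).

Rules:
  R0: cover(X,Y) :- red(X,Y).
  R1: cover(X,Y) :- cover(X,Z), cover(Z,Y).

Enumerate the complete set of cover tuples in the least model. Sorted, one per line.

cover(a,a)
cover(a,c)
cover(a,f)
cover(a,g)
cover(a,i)
cover(f,a)
cover(f,c)
cover(f,f)
cover(f,g)
cover(f,i)
cover(g,a)
cover(g,c)
cover(g,f)
cover(g,g)
cover(g,i)
cover(i,a)
cover(i,c)
cover(i,f)
cover(i,g)
cover(i,i)

round 1: derive cover(a,c) via R0 from red(a,c)
round 1: derive cover(a,g) via R0 from red(a,g)
round 1: derive cover(f,a) via R0 from red(f,a)
round 1: derive cover(f,i) via R0 from red(f,i)
round 1: derive cover(g,a) via R0 from red(g,a)
round 1: derive cover(g,g) via R0 from red(g,g)
round 1: derive cover(g,i) via R0 from red(g,i)
round 1: derive cover(i,f) via R0 from red(i,f)
round 2: derive cover(a,a) via R1 from cover(a,g), cover(g,a)
round 2: derive cover(a,i) via R1 from cover(a,g), cover(g,i)
round 2: derive cover(f,c) via R1 from cover(f,a), cover(a,c)
round 2: derive cover(f,f) via R1 from cover(f,i), cover(i,f)
round 2: derive cover(f,g) via R1 from cover(f,a), cover(a,g)
round 2: derive cover(g,c) via R1 from cover(g,a), cover(a,c)
round 2: derive cover(g,f) via R1 from cover(g,i), cover(i,f)
round 2: derive cover(i,a) via R1 from cover(i,f), cover(f,a)
round 2: derive cover(i,i) via R1 from cover(i,f), cover(f,i)
round 3: derive cover(a,f) via R1 from cover(a,g), cover(g,f)
round 3: derive cover(i,c) via R1 from cover(i,a), cover(a,c)
round 3: derive cover(i,g) via R1 from cover(i,a), cover(a,g)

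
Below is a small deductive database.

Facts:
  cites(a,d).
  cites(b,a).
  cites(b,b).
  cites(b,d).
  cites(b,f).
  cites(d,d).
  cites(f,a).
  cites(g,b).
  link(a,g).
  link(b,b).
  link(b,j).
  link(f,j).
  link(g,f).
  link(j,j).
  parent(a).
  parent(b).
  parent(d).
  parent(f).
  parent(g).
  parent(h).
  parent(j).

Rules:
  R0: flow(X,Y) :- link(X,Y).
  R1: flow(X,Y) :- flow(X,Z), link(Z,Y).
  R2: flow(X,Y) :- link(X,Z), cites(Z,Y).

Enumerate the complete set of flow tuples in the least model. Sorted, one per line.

flow(a,b)
flow(a,f)
flow(a,g)
flow(a,j)
flow(b,a)
flow(b,b)
flow(b,d)
flow(b,f)
flow(b,g)
flow(b,j)
flow(f,j)
flow(g,a)
flow(g,f)
flow(g,g)
flow(g,j)
flow(j,j)

round 1: derive flow(a,g) via R0 from link(a,g)
round 1: derive flow(b,b) via R0 from link(b,b)
round 1: derive flow(b,j) via R0 from link(b,j)
round 1: derive flow(f,j) via R0 from link(f,j)
round 1: derive flow(g,f) via R0 from link(g,f)
round 1: derive flow(j,j) via R0 from link(j,j)
round 1: derive flow(a,b) via R2 from link(a,g), cites(g,b)
round 1: derive flow(b,a) via R2 from link(b,b), cites(b,a)
round 1: derive flow(b,d) via R2 from link(b,b), cites(b,d)
round 1: derive flow(b,f) via R2 from link(b,b), cites(b,f)
round 1: derive flow(g,a) via R2 from link(g,f), cites(f,a)
round 2: derive flow(a,f) via R1 from flow(a,g), link(g,f)
round 2: derive flow(a,j) via R1 from flow(a,b), link(b,j)
round 2: derive flow(b,g) via R1 from flow(b,a), link(a,g)
round 2: derive flow(g,g) via R1 from flow(g,a), link(a,g)
round 2: derive flow(g,j) via R1 from flow(g,f), link(f,j)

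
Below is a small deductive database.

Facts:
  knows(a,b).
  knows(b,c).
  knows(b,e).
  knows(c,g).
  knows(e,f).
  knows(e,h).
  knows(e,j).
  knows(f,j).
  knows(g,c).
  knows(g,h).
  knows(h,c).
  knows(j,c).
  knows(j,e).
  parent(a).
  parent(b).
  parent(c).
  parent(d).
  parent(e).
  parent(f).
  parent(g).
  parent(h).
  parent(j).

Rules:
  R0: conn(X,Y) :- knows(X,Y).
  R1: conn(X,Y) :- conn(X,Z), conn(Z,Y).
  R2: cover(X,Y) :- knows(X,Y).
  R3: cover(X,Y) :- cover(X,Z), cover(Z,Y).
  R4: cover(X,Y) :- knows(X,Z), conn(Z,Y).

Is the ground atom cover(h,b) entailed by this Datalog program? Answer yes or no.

round 1: derive conn(a,b) via R0 from knows(a,b)
round 1: derive conn(b,c) via R0 from knows(b,c)
round 1: derive conn(b,e) via R0 from knows(b,e)
round 1: derive conn(c,g) via R0 from knows(c,g)
round 1: derive conn(e,f) via R0 from knows(e,f)
round 1: derive conn(e,h) via R0 from knows(e,h)
round 1: derive conn(e,j) via R0 from knows(e,j)
round 1: derive conn(f,j) via R0 from knows(f,j)
round 1: derive conn(g,c) via R0 from knows(g,c)
round 1: derive conn(g,h) via R0 from knows(g,h)
round 1: derive conn(h,c) via R0 from knows(h,c)
round 1: derive conn(j,c) via R0 from knows(j,c)
round 1: derive conn(j,e) via R0 from knows(j,e)
round 1: derive cover(a,b) via R2 from knows(a,b)
round 1: derive cover(b,c) via R2 from knows(b,c)
round 1: derive cover(b,e) via R2 from knows(b,e)
round 1: derive cover(c,g) via R2 from knows(c,g)
round 1: derive cover(e,f) via R2 from knows(e,f)
round 1: derive cover(e,h) via R2 from knows(e,h)
round 1: derive cover(e,j) via R2 from knows(e,j)
round 1: derive cover(f,j) via R2 from knows(f,j)
round 1: derive cover(g,c) via R2 from knows(g,c)
round 1: derive cover(g,h) via R2 from knows(g,h)
round 1: derive cover(h,c) via R2 from knows(h,c)
round 1: derive cover(j,c) via R2 from knows(j,c)
round 1: derive cover(j,e) via R2 from knows(j,e)
round 2: derive conn(a,c) via R1 from conn(a,b), conn(b,c)
round 2: derive conn(a,e) via R1 from conn(a,b), conn(b,e)
round 2: derive conn(b,f) via R1 from conn(b,e), conn(e,f)
round 2: derive conn(b,g) via R1 from conn(b,c), conn(c,g)
round 2: derive conn(b,h) via R1 from conn(b,e), conn(e,h)
round 2: derive conn(b,j) via R1 from conn(b,e), conn(e,j)
round 2: derive conn(c,c) via R1 from conn(c,g), conn(g,c)
round 2: derive conn(c,h) via R1 from conn(c,g), conn(g,h)
round 2: derive conn(e,c) via R1 from conn(e,h), conn(h,c)
round 2: derive conn(e,e) via R1 from conn(e,j), conn(j,e)
round 2: derive conn(f,c) via R1 from conn(f,j), conn(j,c)
round 2: derive conn(f,e) via R1 from conn(f,j), conn(j,e)
round 2: derive conn(g,g) via R1 from conn(g,c), conn(c,g)
round 2: derive conn(h,g) via R1 from conn(h,c), conn(c,g)
round 2: derive conn(j,f) via R1 from conn(j,e), conn(e,f)
round 2: derive conn(j,g) via R1 from conn(j,c), conn(c,g)
round 2: derive conn(j,h) via R1 from conn(j,e), conn(e,h)
round 2: derive conn(j,j) via R1 from conn(j,e), conn(e,j)
round 2: derive cover(a,c) via R3 from cover(a,b), cover(b,c)
round 2: derive cover(a,e) via R3 from cover(a,b), cover(b,e)
round 2: derive cover(b,f) via R3 from cover(b,e), cover(e,f)
round 2: derive cover(b,g) via R3 from cover(b,c), cover(c,g)
round 2: derive cover(b,h) via R3 from cover(b,e), cover(e,h)
round 2: derive cover(b,j) via R3 from cover(b,e), cover(e,j)
round 2: derive cover(c,c) via R3 from cover(c,g), cover(g,c)
round 2: derive cover(c,h) via R3 from cover(c,g), cover(g,h)
round 2: derive cover(e,c) via R3 from cover(e,h), cover(h,c)
round 2: derive cover(e,e) via R3 from cover(e,j), cover(j,e)
round 2: derive cover(f,c) via R3 from cover(f,j), cover(j,c)
round 2: derive cover(f,e) via R3 from cover(f,j), cover(j,e)
round 2: derive cover(g,g) via R3 from cover(g,c), cover(c,g)
round 2: derive cover(h,g) via R3 from cover(h,c), cover(c,g)
round 2: derive cover(j,f) via R3 from cover(j,e), cover(e,f)
round 2: derive cover(j,g) via R3 from cover(j,c), cover(c,g)
round 2: derive cover(j,h) via R3 from cover(j,e), cover(e,h)
round 2: derive cover(j,j) via R3 from cover(j,e), cover(e,j)
round 3: derive conn(a,f) via R1 from conn(a,b), conn(b,f)
round 3: derive conn(a,g) via R1 from conn(a,b), conn(b,g)
round 3: derive conn(a,h) via R1 from conn(a,b), conn(b,h)
round 3: derive conn(a,j) via R1 from conn(a,b), conn(b,j)
round 3: derive conn(e,g) via R1 from conn(e,c), conn(c,g)
round 3: derive conn(f,f) via R1 from conn(f,e), conn(e,f)
round 3: derive conn(f,g) via R1 from conn(f,c), conn(c,g)
round 3: derive conn(f,h) via R1 from conn(f,c), conn(c,h)
round 3: derive conn(h,h) via R1 from conn(h,c), conn(c,h)
round 3: derive cover(a,f) via R3 from cover(a,b), cover(b,f)
round 3: derive cover(a,g) via R3 from cover(a,b), cover(b,g)
round 3: derive cover(a,h) via R3 from cover(a,b), cover(b,h)
round 3: derive cover(a,j) via R3 from cover(a,b), cover(b,j)
round 3: derive cover(e,g) via R3 from cover(e,c), cover(c,g)
round 3: derive cover(f,f) via R3 from cover(f,e), cover(e,f)
round 3: derive cover(f,g) via R3 from cover(f,c), cover(c,g)
round 3: derive cover(f,h) via R3 from cover(f,c), cover(c,h)
round 3: derive cover(h,h) via R3 from cover(h,c), cover(c,h)

no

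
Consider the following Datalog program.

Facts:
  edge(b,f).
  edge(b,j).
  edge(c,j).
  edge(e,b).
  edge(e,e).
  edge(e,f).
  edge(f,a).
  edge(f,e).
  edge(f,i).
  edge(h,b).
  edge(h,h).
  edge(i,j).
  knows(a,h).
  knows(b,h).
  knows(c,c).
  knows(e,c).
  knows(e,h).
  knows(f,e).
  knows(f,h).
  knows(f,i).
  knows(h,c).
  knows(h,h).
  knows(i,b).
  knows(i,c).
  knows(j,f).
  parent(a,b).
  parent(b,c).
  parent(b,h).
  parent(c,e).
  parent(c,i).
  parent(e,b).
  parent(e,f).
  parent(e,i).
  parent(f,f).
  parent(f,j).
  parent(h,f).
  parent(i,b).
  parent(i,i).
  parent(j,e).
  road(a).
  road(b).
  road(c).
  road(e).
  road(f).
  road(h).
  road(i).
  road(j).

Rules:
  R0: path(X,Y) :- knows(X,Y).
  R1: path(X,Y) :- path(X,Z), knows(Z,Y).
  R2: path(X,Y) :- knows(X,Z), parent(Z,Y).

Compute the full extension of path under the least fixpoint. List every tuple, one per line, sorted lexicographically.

path(a,b)
path(a,c)
path(a,e)
path(a,f)
path(a,h)
path(a,i)
path(b,b)
path(b,c)
path(b,e)
path(b,f)
path(b,h)
path(b,i)
path(c,b)
path(c,c)
path(c,e)
path(c,h)
path(c,i)
path(e,b)
path(e,c)
path(e,e)
path(e,f)
path(e,h)
path(e,i)
path(f,b)
path(f,c)
path(f,e)
path(f,f)
path(f,h)
path(f,i)
path(h,b)
path(h,c)
path(h,e)
path(h,f)
path(h,h)
path(h,i)
path(i,b)
path(i,c)
path(i,e)
path(i,h)
path(i,i)
path(j,b)
path(j,c)
path(j,e)
path(j,f)
path(j,h)
path(j,i)
path(j,j)

round 1: derive path(a,h) via R0 from knows(a,h)
round 1: derive path(b,h) via R0 from knows(b,h)
round 1: derive path(c,c) via R0 from knows(c,c)
round 1: derive path(e,c) via R0 from knows(e,c)
round 1: derive path(e,h) via R0 from knows(e,h)
round 1: derive path(f,e) via R0 from knows(f,e)
round 1: derive path(f,h) via R0 from knows(f,h)
round 1: derive path(f,i) via R0 from knows(f,i)
round 1: derive path(h,c) via R0 from knows(h,c)
round 1: derive path(h,h) via R0 from knows(h,h)
round 1: derive path(i,b) via R0 from knows(i,b)
round 1: derive path(i,c) via R0 from knows(i,c)
round 1: derive path(j,f) via R0 from knows(j,f)
round 1: derive path(a,f) via R2 from knows(a,h), parent(h,f)
round 1: derive path(b,f) via R2 from knows(b,h), parent(h,f)
round 1: derive path(c,e) via R2 from knows(c,c), parent(c,e)
round 1: derive path(c,i) via R2 from knows(c,c), parent(c,i)
round 1: derive path(e,e) via R2 from knows(e,c), parent(c,e)
round 1: derive path(e,f) via R2 from knows(e,h), parent(h,f)
round 1: derive path(e,i) via R2 from knows(e,c), parent(c,i)
round 1: derive path(f,b) via R2 from knows(f,e), parent(e,b)
round 1: derive path(f,f) via R2 from knows(f,e), parent(e,f)
round 1: derive path(h,e) via R2 from knows(h,c), parent(c,e)
round 1: derive path(h,f) via R2 from knows(h,h), parent(h,f)
round 1: derive path(h,i) via R2 from knows(h,c), parent(c,i)
round 1: derive path(i,e) via R2 from knows(i,c), parent(c,e)
round 1: derive path(i,h) via R2 from knows(i,b), parent(b,h)
round 1: derive path(i,i) via R2 from knows(i,c), parent(c,i)
round 1: derive path(j,j) via R2 from knows(j,f), parent(f,j)
round 2: derive path(a,c) via R1 from path(a,h), knows(h,c)
round 2: derive path(a,e) via R1 from path(a,f), knows(f,e)
round 2: derive path(a,i) via R1 from path(a,f), knows(f,i)
round 2: derive path(b,c) via R1 from path(b,h), knows(h,c)
round 2: derive path(b,e) via R1 from path(b,f), knows(f,e)
round 2: derive path(b,i) via R1 from path(b,f), knows(f,i)
round 2: derive path(c,b) via R1 from path(c,i), knows(i,b)
round 2: derive path(c,h) via R1 from path(c,e), knows(e,h)
round 2: derive path(e,b) via R1 from path(e,i), knows(i,b)
round 2: derive path(f,c) via R1 from path(f,e), knows(e,c)
round 2: derive path(h,b) via R1 from path(h,i), knows(i,b)
round 2: derive path(j,e) via R1 from path(j,f), knows(f,e)
round 2: derive path(j,h) via R1 from path(j,f), knows(f,h)
round 2: derive path(j,i) via R1 from path(j,f), knows(f,i)
round 3: derive path(a,b) via R1 from path(a,i), knows(i,b)
round 3: derive path(b,b) via R1 from path(b,i), knows(i,b)
round 3: derive path(j,b) via R1 from path(j,i), knows(i,b)
round 3: derive path(j,c) via R1 from path(j,e), knows(e,c)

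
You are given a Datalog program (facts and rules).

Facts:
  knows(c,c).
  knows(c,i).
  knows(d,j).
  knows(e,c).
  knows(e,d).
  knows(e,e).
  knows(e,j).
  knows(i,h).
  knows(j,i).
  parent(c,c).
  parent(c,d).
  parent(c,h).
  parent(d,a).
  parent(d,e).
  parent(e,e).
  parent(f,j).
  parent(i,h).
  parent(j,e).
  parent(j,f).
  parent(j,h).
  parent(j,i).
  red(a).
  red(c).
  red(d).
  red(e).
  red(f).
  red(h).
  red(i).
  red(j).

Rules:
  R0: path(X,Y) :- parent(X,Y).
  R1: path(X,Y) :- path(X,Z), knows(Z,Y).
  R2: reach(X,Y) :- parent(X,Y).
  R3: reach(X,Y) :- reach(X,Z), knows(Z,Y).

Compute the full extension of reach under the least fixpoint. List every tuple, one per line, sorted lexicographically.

reach(c,c)
reach(c,d)
reach(c,h)
reach(c,i)
reach(c,j)
reach(d,a)
reach(d,c)
reach(d,d)
reach(d,e)
reach(d,h)
reach(d,i)
reach(d,j)
reach(e,c)
reach(e,d)
reach(e,e)
reach(e,h)
reach(e,i)
reach(e,j)
reach(f,h)
reach(f,i)
reach(f,j)
reach(i,h)
reach(j,c)
reach(j,d)
reach(j,e)
reach(j,f)
reach(j,h)
reach(j,i)
reach(j,j)

round 1: derive reach(c,c) via R2 from parent(c,c)
round 1: derive reach(c,d) via R2 from parent(c,d)
round 1: derive reach(c,h) via R2 from parent(c,h)
round 1: derive reach(d,a) via R2 from parent(d,a)
round 1: derive reach(d,e) via R2 from parent(d,e)
round 1: derive reach(e,e) via R2 from parent(e,e)
round 1: derive reach(f,j) via R2 from parent(f,j)
round 1: derive reach(i,h) via R2 from parent(i,h)
round 1: derive reach(j,e) via R2 from parent(j,e)
round 1: derive reach(j,f) via R2 from parent(j,f)
round 1: derive reach(j,h) via R2 from parent(j,h)
round 1: derive reach(j,i) via R2 from parent(j,i)
round 2: derive reach(c,i) via R3 from reach(c,c), knows(c,i)
round 2: derive reach(c,j) via R3 from reach(c,d), knows(d,j)
round 2: derive reach(d,c) via R3 from reach(d,e), knows(e,c)
round 2: derive reach(d,d) via R3 from reach(d,e), knows(e,d)
round 2: derive reach(d,j) via R3 from reach(d,e), knows(e,j)
round 2: derive reach(e,c) via R3 from reach(e,e), knows(e,c)
round 2: derive reach(e,d) via R3 from reach(e,e), knows(e,d)
round 2: derive reach(e,j) via R3 from reach(e,e), knows(e,j)
round 2: derive reach(f,i) via R3 from reach(f,j), knows(j,i)
round 2: derive reach(j,c) via R3 from reach(j,e), knows(e,c)
round 2: derive reach(j,d) via R3 from reach(j,e), knows(e,d)
round 2: derive reach(j,j) via R3 from reach(j,e), knows(e,j)
round 3: derive reach(d,i) via R3 from reach(d,c), knows(c,i)
round 3: derive reach(e,i) via R3 from reach(e,c), knows(c,i)
round 3: derive reach(f,h) via R3 from reach(f,i), knows(i,h)
round 4: derive reach(d,h) via R3 from reach(d,i), knows(i,h)
round 4: derive reach(e,h) via R3 from reach(e,i), knows(i,h)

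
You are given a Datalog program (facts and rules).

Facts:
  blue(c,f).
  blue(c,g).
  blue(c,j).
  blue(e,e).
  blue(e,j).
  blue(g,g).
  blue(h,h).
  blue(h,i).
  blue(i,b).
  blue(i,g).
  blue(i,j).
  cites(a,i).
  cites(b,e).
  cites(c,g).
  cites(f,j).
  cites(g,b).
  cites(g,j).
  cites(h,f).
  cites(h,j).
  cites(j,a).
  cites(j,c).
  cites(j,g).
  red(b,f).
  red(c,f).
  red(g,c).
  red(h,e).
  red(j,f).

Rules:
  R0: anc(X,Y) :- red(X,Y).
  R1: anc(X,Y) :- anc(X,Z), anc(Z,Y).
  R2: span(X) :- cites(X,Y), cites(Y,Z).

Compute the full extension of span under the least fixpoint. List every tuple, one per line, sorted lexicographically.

round 1: derive span(c) via R2 from cites(c,g), cites(g,b)
round 1: derive span(f) via R2 from cites(f,j), cites(j,a)
round 1: derive span(g) via R2 from cites(g,b), cites(b,e)
round 1: derive span(h) via R2 from cites(h,f), cites(f,j)
round 1: derive span(j) via R2 from cites(j,a), cites(a,i)

span(c)
span(f)
span(g)
span(h)
span(j)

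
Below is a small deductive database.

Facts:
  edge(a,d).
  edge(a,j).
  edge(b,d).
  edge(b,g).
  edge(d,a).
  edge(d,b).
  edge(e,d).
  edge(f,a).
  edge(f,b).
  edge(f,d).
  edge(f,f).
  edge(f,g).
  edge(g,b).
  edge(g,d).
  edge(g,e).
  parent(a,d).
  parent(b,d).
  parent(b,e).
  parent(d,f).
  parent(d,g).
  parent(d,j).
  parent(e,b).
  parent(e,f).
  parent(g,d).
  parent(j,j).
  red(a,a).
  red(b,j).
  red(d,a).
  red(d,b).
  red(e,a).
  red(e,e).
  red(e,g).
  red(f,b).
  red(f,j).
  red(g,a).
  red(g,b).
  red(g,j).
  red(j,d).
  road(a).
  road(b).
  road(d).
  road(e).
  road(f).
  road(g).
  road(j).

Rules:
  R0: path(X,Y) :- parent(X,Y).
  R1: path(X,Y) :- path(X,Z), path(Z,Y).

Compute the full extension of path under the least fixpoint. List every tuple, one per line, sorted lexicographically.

path(a,d)
path(a,f)
path(a,g)
path(a,j)
path(b,b)
path(b,d)
path(b,e)
path(b,f)
path(b,g)
path(b,j)
path(d,d)
path(d,f)
path(d,g)
path(d,j)
path(e,b)
path(e,d)
path(e,e)
path(e,f)
path(e,g)
path(e,j)
path(g,d)
path(g,f)
path(g,g)
path(g,j)
path(j,j)

round 1: derive path(a,d) via R0 from parent(a,d)
round 1: derive path(b,d) via R0 from parent(b,d)
round 1: derive path(b,e) via R0 from parent(b,e)
round 1: derive path(d,f) via R0 from parent(d,f)
round 1: derive path(d,g) via R0 from parent(d,g)
round 1: derive path(d,j) via R0 from parent(d,j)
round 1: derive path(e,b) via R0 from parent(e,b)
round 1: derive path(e,f) via R0 from parent(e,f)
round 1: derive path(g,d) via R0 from parent(g,d)
round 1: derive path(j,j) via R0 from parent(j,j)
round 2: derive path(a,f) via R1 from path(a,d), path(d,f)
round 2: derive path(a,g) via R1 from path(a,d), path(d,g)
round 2: derive path(a,j) via R1 from path(a,d), path(d,j)
round 2: derive path(b,b) via R1 from path(b,e), path(e,b)
round 2: derive path(b,f) via R1 from path(b,d), path(d,f)
round 2: derive path(b,g) via R1 from path(b,d), path(d,g)
round 2: derive path(b,j) via R1 from path(b,d), path(d,j)
round 2: derive path(d,d) via R1 from path(d,g), path(g,d)
round 2: derive path(e,d) via R1 from path(e,b), path(b,d)
round 2: derive path(e,e) via R1 from path(e,b), path(b,e)
round 2: derive path(g,f) via R1 from path(g,d), path(d,f)
round 2: derive path(g,g) via R1 from path(g,d), path(d,g)
round 2: derive path(g,j) via R1 from path(g,d), path(d,j)
round 3: derive path(e,g) via R1 from path(e,b), path(b,g)
round 3: derive path(e,j) via R1 from path(e,b), path(b,j)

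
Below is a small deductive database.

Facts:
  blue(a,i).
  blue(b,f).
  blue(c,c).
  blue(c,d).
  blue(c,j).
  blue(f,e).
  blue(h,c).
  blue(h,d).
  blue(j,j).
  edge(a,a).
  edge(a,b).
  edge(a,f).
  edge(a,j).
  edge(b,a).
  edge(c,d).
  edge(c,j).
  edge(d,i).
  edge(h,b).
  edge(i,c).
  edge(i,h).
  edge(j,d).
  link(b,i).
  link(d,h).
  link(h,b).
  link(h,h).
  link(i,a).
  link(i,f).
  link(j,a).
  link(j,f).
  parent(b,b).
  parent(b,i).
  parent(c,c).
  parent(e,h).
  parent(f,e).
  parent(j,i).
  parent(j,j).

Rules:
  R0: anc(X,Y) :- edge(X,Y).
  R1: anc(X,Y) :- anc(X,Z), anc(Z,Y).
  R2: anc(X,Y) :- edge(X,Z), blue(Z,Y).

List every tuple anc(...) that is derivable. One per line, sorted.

anc(a,a)
anc(a,b)
anc(a,c)
anc(a,d)
anc(a,e)
anc(a,f)
anc(a,h)
anc(a,i)
anc(a,j)
anc(b,a)
anc(b,b)
anc(b,c)
anc(b,d)
anc(b,e)
anc(b,f)
anc(b,h)
anc(b,i)
anc(b,j)
anc(c,a)
anc(c,b)
anc(c,c)
anc(c,d)
anc(c,e)
anc(c,f)
anc(c,h)
anc(c,i)
anc(c,j)
anc(d,a)
anc(d,b)
anc(d,c)
anc(d,d)
anc(d,e)
anc(d,f)
anc(d,h)
anc(d,i)
anc(d,j)
anc(h,a)
anc(h,b)
anc(h,c)
anc(h,d)
anc(h,e)
anc(h,f)
anc(h,h)
anc(h,i)
anc(h,j)
anc(i,a)
anc(i,b)
anc(i,c)
anc(i,d)
anc(i,e)
anc(i,f)
anc(i,h)
anc(i,i)
anc(i,j)
anc(j,a)
anc(j,b)
anc(j,c)
anc(j,d)
anc(j,e)
anc(j,f)
anc(j,h)
anc(j,i)
anc(j,j)

round 1: derive anc(a,a) via R0 from edge(a,a)
round 1: derive anc(a,b) via R0 from edge(a,b)
round 1: derive anc(a,f) via R0 from edge(a,f)
round 1: derive anc(a,j) via R0 from edge(a,j)
round 1: derive anc(b,a) via R0 from edge(b,a)
round 1: derive anc(c,d) via R0 from edge(c,d)
round 1: derive anc(c,j) via R0 from edge(c,j)
round 1: derive anc(d,i) via R0 from edge(d,i)
round 1: derive anc(h,b) via R0 from edge(h,b)
round 1: derive anc(i,c) via R0 from edge(i,c)
round 1: derive anc(i,h) via R0 from edge(i,h)
round 1: derive anc(j,d) via R0 from edge(j,d)
round 1: derive anc(a,e) via R2 from edge(a,f), blue(f,e)
round 1: derive anc(a,i) via R2 from edge(a,a), blue(a,i)
round 1: derive anc(b,i) via R2 from edge(b,a), blue(a,i)
round 1: derive anc(h,f) via R2 from edge(h,b), blue(b,f)
round 1: derive anc(i,d) via R2 from edge(i,c), blue(c,d)
round 1: derive anc(i,j) via R2 from edge(i,c), blue(c,j)
round 2: derive anc(a,c) via R1 from anc(a,i), anc(i,c)
round 2: derive anc(a,d) via R1 from anc(a,i), anc(i,d)
round 2: derive anc(a,h) via R1 from anc(a,i), anc(i,h)
round 2: derive anc(b,b) via R1 from anc(b,a), anc(a,b)
round 2: derive anc(b,c) via R1 from anc(b,i), anc(i,c)
round 2: derive anc(b,d) via R1 from anc(b,i), anc(i,d)
round 2: derive anc(b,e) via R1 from anc(b,a), anc(a,e)
round 2: derive anc(b,f) via R1 from anc(b,a), anc(a,f)
round 2: derive anc(b,h) via R1 from anc(b,i), anc(i,h)
round 2: derive anc(b,j) via R1 from anc(b,a), anc(a,j)
round 2: derive anc(c,i) via R1 from anc(c,d), anc(d,i)
round 2: derive anc(d,c) via R1 from anc(d,i), anc(i,c)
round 2: derive anc(d,d) via R1 from anc(d,i), anc(i,d)
round 2: derive anc(d,h) via R1 from anc(d,i), anc(i,h)
round 2: derive anc(d,j) via R1 from anc(d,i), anc(i,j)
round 2: derive anc(h,a) via R1 from anc(h,b), anc(b,a)
round 2: derive anc(h,i) via R1 from anc(h,b), anc(b,i)
round 2: derive anc(i,b) via R1 from anc(i,h), anc(h,b)
round 2: derive anc(i,f) via R1 from anc(i,h), anc(h,f)
round 2: derive anc(i,i) via R1 from anc(i,d), anc(d,i)
round 2: derive anc(j,i) via R1 from anc(j,d), anc(d,i)
round 3: derive anc(c,b) via R1 from anc(c,i), anc(i,b)
round 3: derive anc(c,c) via R1 from anc(c,d), anc(d,c)
round 3: derive anc(c,f) via R1 from anc(c,i), anc(i,f)
round 3: derive anc(c,h) via R1 from anc(c,d), anc(d,h)
round 3: derive anc(d,a) via R1 from anc(d,h), anc(h,a)
round 3: derive anc(d,b) via R1 from anc(d,h), anc(h,b)
round 3: derive anc(d,f) via R1 from anc(d,h), anc(h,f)
round 3: derive anc(h,c) via R1 from anc(h,a), anc(a,c)
round 3: derive anc(h,d) via R1 from anc(h,a), anc(a,d)
round 3: derive anc(h,e) via R1 from anc(h,a), anc(a,e)
round 3: derive anc(h,h) via R1 from anc(h,a), anc(a,h)
round 3: derive anc(h,j) via R1 from anc(h,a), anc(a,j)
round 3: derive anc(i,a) via R1 from anc(i,b), anc(b,a)
round 3: derive anc(i,e) via R1 from anc(i,b), anc(b,e)
round 3: derive anc(j,b) via R1 from anc(j,i), anc(i,b)
round 3: derive anc(j,c) via R1 from anc(j,d), anc(d,c)
round 3: derive anc(j,f) via R1 from anc(j,i), anc(i,f)
round 3: derive anc(j,h) via R1 from anc(j,d), anc(d,h)
round 3: derive anc(j,j) via R1 from anc(j,d), anc(d,j)
round 4: derive anc(c,a) via R1 from anc(c,b), anc(b,a)
round 4: derive anc(c,e) via R1 from anc(c,b), anc(b,e)
round 4: derive anc(d,e) via R1 from anc(d,a), anc(a,e)
round 4: derive anc(j,a) via R1 from anc(j,b), anc(b,a)
round 4: derive anc(j,e) via R1 from anc(j,b), anc(b,e)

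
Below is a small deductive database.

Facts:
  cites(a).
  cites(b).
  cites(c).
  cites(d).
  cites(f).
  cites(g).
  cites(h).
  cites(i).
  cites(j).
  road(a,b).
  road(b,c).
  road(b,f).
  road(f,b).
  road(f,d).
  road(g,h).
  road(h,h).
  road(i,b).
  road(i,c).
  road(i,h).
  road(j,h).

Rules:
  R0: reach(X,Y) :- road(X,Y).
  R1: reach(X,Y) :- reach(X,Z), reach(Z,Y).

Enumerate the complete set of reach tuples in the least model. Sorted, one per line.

reach(a,b)
reach(a,c)
reach(a,d)
reach(a,f)
reach(b,b)
reach(b,c)
reach(b,d)
reach(b,f)
reach(f,b)
reach(f,c)
reach(f,d)
reach(f,f)
reach(g,h)
reach(h,h)
reach(i,b)
reach(i,c)
reach(i,d)
reach(i,f)
reach(i,h)
reach(j,h)

round 1: derive reach(a,b) via R0 from road(a,b)
round 1: derive reach(b,c) via R0 from road(b,c)
round 1: derive reach(b,f) via R0 from road(b,f)
round 1: derive reach(f,b) via R0 from road(f,b)
round 1: derive reach(f,d) via R0 from road(f,d)
round 1: derive reach(g,h) via R0 from road(g,h)
round 1: derive reach(h,h) via R0 from road(h,h)
round 1: derive reach(i,b) via R0 from road(i,b)
round 1: derive reach(i,c) via R0 from road(i,c)
round 1: derive reach(i,h) via R0 from road(i,h)
round 1: derive reach(j,h) via R0 from road(j,h)
round 2: derive reach(a,c) via R1 from reach(a,b), reach(b,c)
round 2: derive reach(a,f) via R1 from reach(a,b), reach(b,f)
round 2: derive reach(b,b) via R1 from reach(b,f), reach(f,b)
round 2: derive reach(b,d) via R1 from reach(b,f), reach(f,d)
round 2: derive reach(f,c) via R1 from reach(f,b), reach(b,c)
round 2: derive reach(f,f) via R1 from reach(f,b), reach(b,f)
round 2: derive reach(i,f) via R1 from reach(i,b), reach(b,f)
round 3: derive reach(a,d) via R1 from reach(a,b), reach(b,d)
round 3: derive reach(i,d) via R1 from reach(i,b), reach(b,d)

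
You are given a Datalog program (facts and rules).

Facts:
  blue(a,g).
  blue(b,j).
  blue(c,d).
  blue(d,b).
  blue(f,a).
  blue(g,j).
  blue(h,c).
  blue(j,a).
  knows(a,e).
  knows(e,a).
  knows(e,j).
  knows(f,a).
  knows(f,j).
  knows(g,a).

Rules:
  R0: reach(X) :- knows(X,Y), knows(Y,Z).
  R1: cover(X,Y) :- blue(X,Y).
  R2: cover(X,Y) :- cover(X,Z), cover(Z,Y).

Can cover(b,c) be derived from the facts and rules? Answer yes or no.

no

round 1: derive cover(a,g) via R1 from blue(a,g)
round 1: derive cover(b,j) via R1 from blue(b,j)
round 1: derive cover(c,d) via R1 from blue(c,d)
round 1: derive cover(d,b) via R1 from blue(d,b)
round 1: derive cover(f,a) via R1 from blue(f,a)
round 1: derive cover(g,j) via R1 from blue(g,j)
round 1: derive cover(h,c) via R1 from blue(h,c)
round 1: derive cover(j,a) via R1 from blue(j,a)
round 2: derive cover(a,j) via R2 from cover(a,g), cover(g,j)
round 2: derive cover(b,a) via R2 from cover(b,j), cover(j,a)
round 2: derive cover(c,b) via R2 from cover(c,d), cover(d,b)
round 2: derive cover(d,j) via R2 from cover(d,b), cover(b,j)
round 2: derive cover(f,g) via R2 from cover(f,a), cover(a,g)
round 2: derive cover(g,a) via R2 from cover(g,j), cover(j,a)
round 2: derive cover(h,d) via R2 from cover(h,c), cover(c,d)
round 2: derive cover(j,g) via R2 from cover(j,a), cover(a,g)
round 3: derive cover(a,a) via R2 from cover(a,g), cover(g,a)
round 3: derive cover(b,g) via R2 from cover(b,a), cover(a,g)
round 3: derive cover(c,a) via R2 from cover(c,b), cover(b,a)
round 3: derive cover(c,j) via R2 from cover(c,b), cover(b,j)
round 3: derive cover(d,a) via R2 from cover(d,b), cover(b,a)
round 3: derive cover(d,g) via R2 from cover(d,j), cover(j,g)
round 3: derive cover(f,j) via R2 from cover(f,a), cover(a,j)
round 3: derive cover(g,g) via R2 from cover(g,a), cover(a,g)
round 3: derive cover(h,b) via R2 from cover(h,c), cover(c,b)
round 3: derive cover(h,j) via R2 from cover(h,d), cover(d,j)
round 3: derive cover(j,j) via R2 from cover(j,a), cover(a,j)
round 4: derive cover(c,g) via R2 from cover(c,a), cover(a,g)
round 4: derive cover(h,a) via R2 from cover(h,b), cover(b,a)
round 4: derive cover(h,g) via R2 from cover(h,b), cover(b,g)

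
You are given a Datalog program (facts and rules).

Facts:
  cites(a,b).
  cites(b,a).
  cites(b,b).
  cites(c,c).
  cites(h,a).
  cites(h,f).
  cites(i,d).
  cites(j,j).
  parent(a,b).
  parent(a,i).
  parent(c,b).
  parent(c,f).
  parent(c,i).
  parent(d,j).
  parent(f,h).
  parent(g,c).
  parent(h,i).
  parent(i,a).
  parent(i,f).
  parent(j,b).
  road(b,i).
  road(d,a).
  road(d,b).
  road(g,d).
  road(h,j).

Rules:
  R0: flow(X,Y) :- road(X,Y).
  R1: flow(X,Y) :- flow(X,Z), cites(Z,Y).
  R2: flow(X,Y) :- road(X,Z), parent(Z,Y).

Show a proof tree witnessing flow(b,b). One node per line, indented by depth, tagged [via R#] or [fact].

round 1: derive flow(b,i) via R0 from road(b,i)
round 1: derive flow(d,a) via R0 from road(d,a)
round 1: derive flow(d,b) via R0 from road(d,b)
round 1: derive flow(g,d) via R0 from road(g,d)
round 1: derive flow(h,j) via R0 from road(h,j)
round 1: derive flow(b,a) via R2 from road(b,i), parent(i,a)
round 1: derive flow(b,f) via R2 from road(b,i), parent(i,f)
round 1: derive flow(d,i) via R2 from road(d,a), parent(a,i)
round 1: derive flow(g,j) via R2 from road(g,d), parent(d,j)
round 1: derive flow(h,b) via R2 from road(h,j), parent(j,b)
round 2: derive flow(b,b) via R1 from flow(b,a), cites(a,b)
round 2: derive flow(b,d) via R1 from flow(b,i), cites(i,d)
round 2: derive flow(d,d) via R1 from flow(d,i), cites(i,d)
round 2: derive flow(h,a) via R1 from flow(h,b), cites(b,a)

flow(b,b)  [via R1]
  flow(b,a)  [via R2]
    road(b,i)  [fact]
    parent(i,a)  [fact]
  cites(a,b)  [fact]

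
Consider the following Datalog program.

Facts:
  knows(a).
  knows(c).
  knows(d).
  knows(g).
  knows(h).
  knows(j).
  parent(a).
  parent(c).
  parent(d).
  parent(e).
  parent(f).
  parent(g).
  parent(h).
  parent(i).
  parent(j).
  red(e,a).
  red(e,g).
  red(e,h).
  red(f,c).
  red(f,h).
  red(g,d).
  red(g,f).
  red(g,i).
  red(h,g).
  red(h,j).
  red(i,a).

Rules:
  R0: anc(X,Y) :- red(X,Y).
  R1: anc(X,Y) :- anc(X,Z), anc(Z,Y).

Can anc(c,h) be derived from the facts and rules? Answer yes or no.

round 1: derive anc(e,a) via R0 from red(e,a)
round 1: derive anc(e,g) via R0 from red(e,g)
round 1: derive anc(e,h) via R0 from red(e,h)
round 1: derive anc(f,c) via R0 from red(f,c)
round 1: derive anc(f,h) via R0 from red(f,h)
round 1: derive anc(g,d) via R0 from red(g,d)
round 1: derive anc(g,f) via R0 from red(g,f)
round 1: derive anc(g,i) via R0 from red(g,i)
round 1: derive anc(h,g) via R0 from red(h,g)
round 1: derive anc(h,j) via R0 from red(h,j)
round 1: derive anc(i,a) via R0 from red(i,a)
round 2: derive anc(e,d) via R1 from anc(e,g), anc(g,d)
round 2: derive anc(e,f) via R1 from anc(e,g), anc(g,f)
round 2: derive anc(e,i) via R1 from anc(e,g), anc(g,i)
round 2: derive anc(e,j) via R1 from anc(e,h), anc(h,j)
round 2: derive anc(f,g) via R1 from anc(f,h), anc(h,g)
round 2: derive anc(f,j) via R1 from anc(f,h), anc(h,j)
round 2: derive anc(g,a) via R1 from anc(g,i), anc(i,a)
round 2: derive anc(g,c) via R1 from anc(g,f), anc(f,c)
round 2: derive anc(g,h) via R1 from anc(g,f), anc(f,h)
round 2: derive anc(h,d) via R1 from anc(h,g), anc(g,d)
round 2: derive anc(h,f) via R1 from anc(h,g), anc(g,f)
round 2: derive anc(h,i) via R1 from anc(h,g), anc(g,i)
round 3: derive anc(e,c) via R1 from anc(e,f), anc(f,c)
round 3: derive anc(f,a) via R1 from anc(f,g), anc(g,a)
round 3: derive anc(f,d) via R1 from anc(f,g), anc(g,d)
round 3: derive anc(f,f) via R1 from anc(f,g), anc(g,f)
round 3: derive anc(f,i) via R1 from anc(f,g), anc(g,i)
round 3: derive anc(g,g) via R1 from anc(g,f), anc(f,g)
round 3: derive anc(g,j) via R1 from anc(g,f), anc(f,j)
round 3: derive anc(h,a) via R1 from anc(h,g), anc(g,a)
round 3: derive anc(h,c) via R1 from anc(h,f), anc(f,c)
round 3: derive anc(h,h) via R1 from anc(h,f), anc(f,h)

no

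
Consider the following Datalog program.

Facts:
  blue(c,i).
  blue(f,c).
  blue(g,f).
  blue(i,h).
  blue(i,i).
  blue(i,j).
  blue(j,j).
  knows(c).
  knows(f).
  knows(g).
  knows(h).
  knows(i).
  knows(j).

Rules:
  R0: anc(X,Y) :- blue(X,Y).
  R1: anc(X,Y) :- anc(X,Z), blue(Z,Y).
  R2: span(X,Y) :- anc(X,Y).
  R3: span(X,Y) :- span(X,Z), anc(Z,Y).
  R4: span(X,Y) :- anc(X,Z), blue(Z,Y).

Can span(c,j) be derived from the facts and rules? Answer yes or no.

yes

round 1: derive anc(c,i) via R0 from blue(c,i)
round 1: derive anc(f,c) via R0 from blue(f,c)
round 1: derive anc(g,f) via R0 from blue(g,f)
round 1: derive anc(i,h) via R0 from blue(i,h)
round 1: derive anc(i,i) via R0 from blue(i,i)
round 1: derive anc(i,j) via R0 from blue(i,j)
round 1: derive anc(j,j) via R0 from blue(j,j)
round 2: derive anc(c,h) via R1 from anc(c,i), blue(i,h)
round 2: derive anc(c,j) via R1 from anc(c,i), blue(i,j)
round 2: derive anc(f,i) via R1 from anc(f,c), blue(c,i)
round 2: derive anc(g,c) via R1 from anc(g,f), blue(f,c)
round 2: derive span(c,i) via R2 from anc(c,i)
round 2: derive span(f,c) via R2 from anc(f,c)
round 2: derive span(g,f) via R2 from anc(g,f)
round 2: derive span(i,h) via R2 from anc(i,h)
round 2: derive span(i,i) via R2 from anc(i,i)
round 2: derive span(i,j) via R2 from anc(i,j)
round 2: derive span(j,j) via R2 from anc(j,j)
round 2: derive span(c,h) via R4 from anc(c,i), blue(i,h)
round 2: derive span(c,j) via R4 from anc(c,i), blue(i,j)
round 2: derive span(f,i) via R4 from anc(f,c), blue(c,i)
round 2: derive span(g,c) via R4 from anc(g,f), blue(f,c)
round 3: derive anc(f,h) via R1 from anc(f,i), blue(i,h)
round 3: derive anc(f,j) via R1 from anc(f,i), blue(i,j)
round 3: derive anc(g,i) via R1 from anc(g,c), blue(c,i)
round 3: derive span(f,h) via R3 from span(f,c), anc(c,h)
round 3: derive span(f,j) via R3 from span(f,c), anc(c,j)
round 3: derive span(g,h) via R3 from span(g,c), anc(c,h)
round 3: derive span(g,i) via R3 from span(g,c), anc(c,i)
round 3: derive span(g,j) via R3 from span(g,c), anc(c,j)
round 4: derive anc(g,h) via R1 from anc(g,i), blue(i,h)
round 4: derive anc(g,j) via R1 from anc(g,i), blue(i,j)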